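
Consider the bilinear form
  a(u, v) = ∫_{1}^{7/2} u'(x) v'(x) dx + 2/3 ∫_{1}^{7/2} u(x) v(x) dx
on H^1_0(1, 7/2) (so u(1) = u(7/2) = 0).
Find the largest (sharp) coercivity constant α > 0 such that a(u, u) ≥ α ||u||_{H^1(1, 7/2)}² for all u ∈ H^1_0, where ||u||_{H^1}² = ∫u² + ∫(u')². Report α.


α = 2*(25 + 6*π^2)/(3*(25 + 4*π^2))

Coercivity of a(·,·) on H^1_0(1, 7/2) means a(u, u) ≥ α ||u||_{H^1}² for every u ∈ H^1_0.
The interval has length L = 5/2, and Poincaré/coercivity depend only on L. Here a(u, u) = ∫(u')² + (2/3)·∫u².
Here 0 < c = 2/3 < 1. The condition a(u,u) ≥ α||u||_{H^1}² reads (1−α)∫(u')² ≥ (α−c)∫u². Any admissible α is ≤ 1 (rapidly oscillating u have ∫u²/∫(u')² → 0), and α = 1 would force 0 ≥ (1−c)∫u², impossible since c < 1; so 1−α > 0. By the sharp Poincaré inequality on H^1_0 of an interval of length L, ∫(u')² ≥ (π/L)²∫u² with equality for the first sine mode sin(π(x−x₀)/L) (x₀ the left endpoint), so the inequality holds for all u iff (1−α)(π/L)² ≥ α − c, i.e. α ≤ ((π/L)² + c)/((π/L)² + 1) = (1 + c(L/π)²)/(1 + (L/π)²). With (π/L)² = 4*π^2/25 and c = 2/3, the largest admissible constant is α = ((π/L)² + c)/((π/L)² + 1).
Simplifying, α = 2*(25 + 6*π^2)/(3*(25 + 4*π^2)).


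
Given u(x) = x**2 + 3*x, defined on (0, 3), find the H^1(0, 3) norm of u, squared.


||u||_{H^1}^2 = 3681/10

The H^1 norm (squared) on an interval (0, L) is
  ||u||_{H^1}^2 = ∫_0^L u(x)^2 dx + ∫_0^L u'(x)^2 dx.
Compute u'(x) = 2*x + 3.
Then u(x)^2 = x**4 + 6*x**3 + 9*x**2 and u'(x)^2 = 4*x**2 + 12*x + 9.
Integrate each monomial from 0 to 3 using ∫_0^3 c·x^n dx = c·3^(n+1)/(n+1):
  ∫_0^3 u(x)^2 dx = ∫_0^3 (x^4 + 6*x^3 + 9*x^2) dx. Term by term:
    ∫_0^3 x^4 dx = 243/5;  ∫_0^3 6*x^3 dx = 243/2;  ∫_0^3 9*x^2 dx = 81.
  Sum: 243/5 + 243/2 + 81 = 2511/10.
  ∫_0^3 u'(x)^2 dx = ∫_0^3 (4*x^2 + 12*x + 9) dx. Term by term:
    ∫_0^3 4*x^2 dx = 36;  ∫_0^3 12*x dx = 54;  ∫_0^3 9 dx = 27.
  Sum: 36 + 54 + 27 = 117.
Adding: ||u||_{H^1}^2 = 2511/10 + 117 = 3681/10.


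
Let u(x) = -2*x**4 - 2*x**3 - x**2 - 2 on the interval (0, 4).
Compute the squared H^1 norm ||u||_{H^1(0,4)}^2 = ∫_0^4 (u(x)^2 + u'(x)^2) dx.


||u||_{H^1}^2 = 137603504/315

The H^1 norm (squared) on an interval (0, L) is
  ||u||_{H^1}^2 = ∫_0^L u(x)^2 dx + ∫_0^L u'(x)^2 dx.
Compute u'(x) = -8*x**3 - 6*x**2 - 2*x.
Then u(x)^2 = 4*x**8 + 8*x**7 + 8*x**6 + 4*x**5 + 9*x**4 + 8*x**3 + 4*x**2 + 4 and u'(x)^2 = 64*x**6 + 96*x**5 + 68*x**4 + 24*x**3 + 4*x**2.
Integrate each monomial from 0 to 4 using ∫_0^4 c·x^n dx = c·4^(n+1)/(n+1):
  ∫_0^4 u(x)^2 dx = ∫_0^4 (4*x^8 + 8*x^7 + 8*x^6 + 4*x^5 + 9*x^4 + 8*x^3 + 4*x^2 + 4) dx. Term by term:
    ∫_0^4 4*x^8 dx = 1048576/9;  ∫_0^4 8*x^7 dx = 65536;  ∫_0^4 8*x^6 dx = 131072/7;
    ∫_0^4 4*x^5 dx = 8192/3;  ∫_0^4 9*x^4 dx = 9216/5;  ∫_0^4 8*x^3 dx = 512;
    ∫_0^4 4*x^2 dx = 256/3;  ∫_0^4 4 dx = 16.
  Sum: 1048576/9 + 65536 + 131072/7 + 8192/3 + 9216/5 + 512 + 256/3 + 16 = 64876208/315.
  ∫_0^4 u'(x)^2 dx = ∫_0^4 (64*x^6 + 96*x^5 + 68*x^4 + 24*x^3 + 4*x^2) dx. Term by term:
    ∫_0^4 64*x^6 dx = 1048576/7;  ∫_0^4 96*x^5 dx = 65536;  ∫_0^4 68*x^4 dx = 69632/5;
    ∫_0^4 24*x^3 dx = 1536;  ∫_0^4 4*x^2 dx = 256/3.
  Sum: 1048576/7 + 65536 + 69632/5 + 1536 + 256/3 = 24242432/105.
Adding: ||u||_{H^1}^2 = 64876208/315 + 24242432/105 = 137603504/315.


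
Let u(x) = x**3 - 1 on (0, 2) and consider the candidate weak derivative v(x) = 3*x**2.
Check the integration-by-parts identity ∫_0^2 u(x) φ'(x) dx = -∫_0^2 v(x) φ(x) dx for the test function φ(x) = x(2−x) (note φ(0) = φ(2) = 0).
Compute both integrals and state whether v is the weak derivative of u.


LHS = -24/5, RHS = -24/5. Yes, v = u' weakly.

u(x) = x**3 - 1, classical derivative u'(x) = 3*x**2.
φ(x) = x(2−x), so φ'(x) = 2 - 2*x.
Note φ(0) = φ(2) = 0, so the boundary term u·φ vanishes.
LHS = ∫_0^2 u(x) φ'(x) dx = ∫_0^2 (-2*x^4 + 2*x^3 + 2*x - 2) dx. Term by term:
  ∫_0^2 -2*x^4 dx = -64/5;  ∫_0^2 2*x^3 dx = 8;  ∫_0^2 2*x dx = 4;
  ∫_0^2 -2 dx = -4.
Sum: -64/5 + 8 + 4 − 4 = -24/5.
So LHS = -24/5.
∫_0^2 v(x) φ(x) dx = ∫_0^2 (-3*x^4 + 6*x^3) dx. Term by term:
  ∫_0^2 -3*x^4 dx = -96/5;  ∫_0^2 6*x^3 dx = 24.
Sum: -96/5 + 24 = 24/5.
So RHS = -∫_0^2 v(x) φ(x) dx = -24/5.
LHS = RHS, so the identity holds for this test φ.
Moreover u is smooth here and v(x) = u'(x) = 3*x**2 pointwise, so the identity holds for every test function. Hence v is the weak derivative of u.


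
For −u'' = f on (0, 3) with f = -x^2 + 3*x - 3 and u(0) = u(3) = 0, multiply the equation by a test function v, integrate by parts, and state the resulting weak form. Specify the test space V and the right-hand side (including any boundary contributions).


V = H^1_0(0, 3) (so v(0) = v(3) = 0); weak form: ∫_0^3 u'v' dx = ∫_0^3 (-x^2 + 3*x - 3) v dx for all v ∈ V.

Multiply both sides by a test function v and integrate from 0 to 3:
  ∫_0^3 −u''(x) v(x) dx = ∫_0^3 f(x) v(x) dx.
Integrate the LHS by parts once:
  ∫_0^3 −u'' v dx = −[u'(x) v(x)]_0^3 + ∫_0^3 u'(x) v'(x) dx.
Thus ∫_0^3 u'(x) v'(x) dx = ∫_0^3 f(x) v(x) dx + [u'(x) v(x)]_0^3.
Choose V so that boundary terms are either known or forced to vanish.
u is Dirichlet: u(0) = u(3) = 0. Let V = H^1_0(0, 3); then v(0) = v(3) = 0, and [u' v]_0^3 = 0.
Weak formulation: find u (satisfying any essential BC) such that ∫_0^3 u'(x) v'(x) dx = ∫_0^3 f v dx for all v ∈ V.
Substituting f(x) = -x^2 + 3*x - 3, the right-hand side is ∫_0^3 (-x^2 + 3*x - 3) v dx.


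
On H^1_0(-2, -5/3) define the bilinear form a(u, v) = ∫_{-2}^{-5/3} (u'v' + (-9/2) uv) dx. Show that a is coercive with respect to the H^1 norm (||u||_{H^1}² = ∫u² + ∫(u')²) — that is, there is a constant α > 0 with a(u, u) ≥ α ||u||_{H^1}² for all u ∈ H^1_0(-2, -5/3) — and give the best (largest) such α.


α = 9*(-1 + 2*π^2)/(2*(1 + 9*π^2))

Coercivity of a(·,·) on H^1_0(-2, -5/3) means a(u, u) ≥ α ||u||_{H^1}² for every u ∈ H^1_0.
The interval has length L = 1/3, and Poincaré/coercivity depend only on L. Here a(u, u) = ∫(u')² + (-9/2)·∫u².
Here c = -9/2 < 0 with |c| < (π/L)² = 9*π^2, so coercivity still holds. The condition a(u,u) ≥ α||u||_{H^1}² reads (1−α)∫(u')² ≥ (α−c)∫u². Any admissible α is ≤ 1 (rapidly oscillating u have ∫u²/∫(u')² → 0), and α = 1 would force 0 ≥ (1−c)∫u², impossible since c < 1; so 1−α > 0. By the sharp Poincaré inequality on H^1_0 of an interval of length L, ∫(u')² ≥ (π/L)²∫u² with equality for the first sine mode sin(π(x−x₀)/L) (x₀ the left endpoint), so the inequality holds for all u iff (1−α)(π/L)² ≥ α − c, i.e. α ≤ ((π/L)² + c)/((π/L)² + 1) = (1 + c(L/π)²)/(1 + (L/π)²). (Direct route, valid since c ≤ 0: Poincaré gives c∫u² ≥ c(L/π)²∫(u')², so a(u,u) ≥ (1 + c(L/π)²)∫(u')², while ||u||_{H^1}² ≤ (1 + (L/π)²)∫(u')²; dividing yields the same α.) With (π/L)² = 9*π^2 and c = -9/2, the largest admissible constant is α = ((π/L)² + c)/((π/L)² + 1).
Simplifying, α = 9*(-1 + 2*π^2)/(2*(1 + 9*π^2)).


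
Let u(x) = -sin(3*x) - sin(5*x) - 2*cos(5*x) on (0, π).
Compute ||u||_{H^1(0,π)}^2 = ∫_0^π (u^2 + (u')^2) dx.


||u||_{H^1(0,π)}^2 = 70*π

u'(x) = 10*sin(5*x) - 3*cos(3*x) - 5*cos(5*x).
Expand u² and (u')² and integrate term by term on (0, π), using: for integers n ≥ 1, ∫_0^π sin²(nx) dx = ∫_0^π cos²(nx) dx = π/2; for n ≠ n', ∫_0^π sin(nx)sin(n'x) dx = ∫_0^π cos(nx)cos(n'x) dx = 0; and by product-to-sum, ∫_0^π sin(nx)cos(n'x) dx = ½∫_0^π [sin((n+n')x) + sin((n−n')x)] dx, which is 0 when n+n' is even and 2n/(n²−n'²) when n+n' is odd (it need not vanish on (0, π)).
  u² squared terms: (-1)²·∫sin(3x)² dx = 1·π/2 = π/2;  (-1)²·∫sin(5x)² dx = 1·π/2 = π/2;  (-2)²·∫cos(5x)² dx = 4·π/2 = 2*π.
  u² cross terms: 2·(-1)·(-1)·∫sin(3x)·sin(5x) dx = 2·(0) = 0;  2·(-1)·(-2)·∫sin(3x)·cos(5x) dx = 4·(0) = 0;  2·(-1)·(-2)·∫sin(5x)·cos(5x) dx = 4·(0) = 0.
  So ∫_0^π u² dx = π/2 + π/2 + 2*π + 0 + 0 + 0 = 3*π.
  (u')² squared terms: (-5)²·∫cos(5x)² dx = 25·π/2 = 25*π/2;  (-3)²·∫cos(3x)² dx = 9·π/2 = 9*π/2;  (10)²·∫sin(5x)² dx = 100·π/2 = 50*π.
  (u')² cross terms: 2·(-5)·(-3)·∫cos(5x)·cos(3x) dx = 30·(0) = 0;  2·(-5)·(10)·∫cos(5x)·sin(5x) dx = -100·(0) = 0;  2·(-3)·(10)·∫cos(3x)·sin(5x) dx = -60·(0) = 0.
  So ∫_0^π (u')² dx = 25*π/2 + 9*π/2 + 50*π + 0 + 0 + 0 = 67*π.
||u||_{H^1}^2 = (3*π) + (67*π) = 70*π.


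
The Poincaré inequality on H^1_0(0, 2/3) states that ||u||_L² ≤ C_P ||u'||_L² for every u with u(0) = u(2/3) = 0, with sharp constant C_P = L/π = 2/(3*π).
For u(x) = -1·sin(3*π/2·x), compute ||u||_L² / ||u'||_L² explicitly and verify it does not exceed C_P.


||u||_L² / ||u'||_L² = 2/(3*π) = C_P.

u(x) = -1·sin(3*π/2·x), so u'(x) = -3*π*cos(3*π*x/2)/2.
Writing u(x) = A·sin(kπx/L) with A = -1 and k = 1, use ∫_0^L sin²(kπx/L) dx = L/2 and ∫_0^L cos²(kπx/L) dx = L/2.
u² = 1·sin²(3*π/2·x) and (u')² = 9*π^2/4·cos²(3*π/2·x), and each of sin², cos² integrates to L/2 = 1/3 over (0, 2/3).
∫_0^2/3 u² dx = 1/3, so ||u||_L² = sqrt(3)/3.
∫_0^2/3 (u')² dx = 3*π^2/4, so ||u'||_L² = sqrt(3)*π/2.
Ratio ||u||_L² / ||u'||_L² = 2/(3*π).
Sharp Poincaré constant on H^1_0(0, 2/3) is C_P = L/π = 2/(3*π), achieved by sin(3*π/2·x).
This is the k = 1 eigenfunction (up to amplitude), so the ratio equals the sharp Poincaré constant exactly.


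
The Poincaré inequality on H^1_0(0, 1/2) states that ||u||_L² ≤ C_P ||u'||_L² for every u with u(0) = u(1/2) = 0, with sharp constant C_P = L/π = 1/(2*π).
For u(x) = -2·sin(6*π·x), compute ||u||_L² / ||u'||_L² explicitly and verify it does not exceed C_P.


||u||_L² / ||u'||_L² = 1/(6*π) < C_P = 1/(2*π).

u(x) = -2·sin(6*π·x), so u'(x) = -12*π*cos(6*π*x).
Writing u(x) = A·sin(kπx/L) with A = -2 and k = 3, use ∫_0^L sin²(kπx/L) dx = L/2 and ∫_0^L cos²(kπx/L) dx = L/2.
u² = 4·sin²(6*π·x) and (u')² = 144*π^2·cos²(6*π·x), and each of sin², cos² integrates to L/2 = 1/4 over (0, 1/2).
∫_0^1/2 u² dx = 1, so ||u||_L² = 1.
∫_0^1/2 (u')² dx = 36*π^2, so ||u'||_L² = 6*π.
Ratio ||u||_L² / ||u'||_L² = 1/(6*π).
Sharp Poincaré constant on H^1_0(0, 1/2) is C_P = L/π = 1/(2*π), achieved by sin(2*π·x).
This is the k = 3 harmonic; the ratio L/(kπ) is strictly less than C_P = L/π, consistent with the sharp inequality ||u||_L² ≤ C_P ||u'||_L².


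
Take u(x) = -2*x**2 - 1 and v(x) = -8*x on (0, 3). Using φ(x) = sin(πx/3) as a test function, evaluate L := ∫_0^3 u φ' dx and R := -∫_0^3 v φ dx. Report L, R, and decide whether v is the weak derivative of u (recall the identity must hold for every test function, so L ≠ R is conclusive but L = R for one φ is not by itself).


LHS = 36/π, RHS = 72/π. No, v is not the weak derivative of u.

u(x) = -2*x**2 - 1, classical derivative u'(x) = -4*x.
φ(x) = sin(πx/3), so φ'(x) = π*cos(π*x/3)/3.
Note φ(0) = φ(3) = 0, so the boundary term u·φ vanishes.
LHS = ∫_0^3 u(x) φ'(x) dx = ∫_0^3 (-2*π*x^2*cos(π*x/3)/3 - π*cos(π*x/3)/3) dx. Term by term:
  ∫_0^3 -π*cos(π*x/3)/3 dx = 0;  ∫_0^3 -2*π*x^2*cos(π*x/3)/3 dx = 36/π.
Sum: 0 + 36/π = 36/π.
So LHS = 36/π.
∫_0^3 v(x) φ(x) dx = ∫_0^3 (-8*x*sin(π*x/3)) dx. Term by term:
  ∫_0^3 -8*x*sin(π*x/3) dx = -72/π.
So RHS = -∫_0^3 v(x) φ(x) dx = 72/π.
LHS − RHS = -36/π ≠ 0, so the identity fails.
(For a valid weak derivative the identity must hold for EVERY test function, in particular this one. The failure shows v is NOT the weak derivative of u.)
Correct weak derivative would be u'(x) = -4*x.


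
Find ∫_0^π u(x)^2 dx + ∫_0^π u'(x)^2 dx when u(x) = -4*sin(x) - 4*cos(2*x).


||u||_{H^1(0,π)}^2 = -320/3 + 56*π

u'(x) = 8*sin(2*x) - 4*cos(x).
Expand u² and (u')² and integrate term by term on (0, π), using: for integers n ≥ 1, ∫_0^π sin²(nx) dx = ∫_0^π cos²(nx) dx = π/2; for n ≠ n', ∫_0^π sin(nx)sin(n'x) dx = ∫_0^π cos(nx)cos(n'x) dx = 0; and by product-to-sum, ∫_0^π sin(nx)cos(n'x) dx = ½∫_0^π [sin((n+n')x) + sin((n−n')x)] dx, which is 0 when n+n' is even and 2n/(n²−n'²) when n+n' is odd (it need not vanish on (0, π)).
  u² squared terms: (-4)²·∫cos(2x)² dx = 16·π/2 = 8*π;  (-4)²·∫sin(x)² dx = 16·π/2 = 8*π.
  u² cross terms: 2·(-4)·(-4)·∫cos(2x)·sin(x) dx = 32·(-2/3) = -64/3.
  So ∫_0^π u² dx = 8*π + 8*π − 64/3 = -64/3 + 16*π.
  (u')² squared terms: (-4)²·∫cos(x)² dx = 16·π/2 = 8*π;  (8)²·∫sin(2x)² dx = 64·π/2 = 32*π.
  (u')² cross terms: 2·(-4)·(8)·∫cos(x)·sin(2x) dx = -64·(4/3) = -256/3.
  So ∫_0^π (u')² dx = 8*π + 32*π − 256/3 = -256/3 + 40*π.
||u||_{H^1}^2 = (-64/3 + 16*π) + (-256/3 + 40*π) = -320/3 + 56*π.


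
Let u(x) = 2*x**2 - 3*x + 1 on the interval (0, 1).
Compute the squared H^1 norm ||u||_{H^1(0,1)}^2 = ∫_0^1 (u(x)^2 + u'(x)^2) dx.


||u||_{H^1}^2 = 37/15

The H^1 norm (squared) on an interval (0, L) is
  ||u||_{H^1}^2 = ∫_0^L u(x)^2 dx + ∫_0^L u'(x)^2 dx.
Compute u'(x) = 4*x - 3.
Then u(x)^2 = 4*x**4 - 12*x**3 + 13*x**2 - 6*x + 1 and u'(x)^2 = 16*x**2 - 24*x + 9.
Integrate each monomial from 0 to 1 using ∫_0^1 c·x^n dx = c·1^(n+1)/(n+1):
  ∫_0^1 u(x)^2 dx = ∫_0^1 (4*x^4 - 12*x^3 + 13*x^2 - 6*x + 1) dx. Term by term:
    ∫_0^1 4*x^4 dx = 4/5;  ∫_0^1 -12*x^3 dx = -3;  ∫_0^1 13*x^2 dx = 13/3;
    ∫_0^1 -6*x dx = -3;  ∫_0^1 1 dx = 1.
  Sum: 4/5 − 3 + 13/3 − 3 + 1 = 2/15.
  ∫_0^1 u'(x)^2 dx = ∫_0^1 (16*x^2 - 24*x + 9) dx. Term by term:
    ∫_0^1 16*x^2 dx = 16/3;  ∫_0^1 -24*x dx = -12;  ∫_0^1 9 dx = 9.
  Sum: 16/3 − 12 + 9 = 7/3.
Adding: ||u||_{H^1}^2 = 2/15 + 7/3 = 37/15.


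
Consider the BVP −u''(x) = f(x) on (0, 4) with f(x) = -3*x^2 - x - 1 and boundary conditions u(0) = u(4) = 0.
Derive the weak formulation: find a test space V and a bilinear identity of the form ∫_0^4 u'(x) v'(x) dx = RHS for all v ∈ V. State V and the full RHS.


V = H^1_0(0, 4) (so v(0) = v(4) = 0); weak form: ∫_0^4 u'v' dx = ∫_0^4 (-3*x^2 - x - 1) v dx for all v ∈ V.

Multiply both sides by a test function v and integrate from 0 to 4:
  ∫_0^4 −u''(x) v(x) dx = ∫_0^4 f(x) v(x) dx.
Integrate the LHS by parts once:
  ∫_0^4 −u'' v dx = −[u'(x) v(x)]_0^4 + ∫_0^4 u'(x) v'(x) dx.
Thus ∫_0^4 u'(x) v'(x) dx = ∫_0^4 f(x) v(x) dx + [u'(x) v(x)]_0^4.
Choose V so that boundary terms are either known or forced to vanish.
u is Dirichlet: u(0) = u(4) = 0. Let V = H^1_0(0, 4); then v(0) = v(4) = 0, and [u' v]_0^4 = 0.
Weak formulation: find u (satisfying any essential BC) such that ∫_0^4 u'(x) v'(x) dx = ∫_0^4 f v dx for all v ∈ V.
Substituting f(x) = -3*x^2 - x - 1, the right-hand side is ∫_0^4 (-3*x^2 - x - 1) v dx.


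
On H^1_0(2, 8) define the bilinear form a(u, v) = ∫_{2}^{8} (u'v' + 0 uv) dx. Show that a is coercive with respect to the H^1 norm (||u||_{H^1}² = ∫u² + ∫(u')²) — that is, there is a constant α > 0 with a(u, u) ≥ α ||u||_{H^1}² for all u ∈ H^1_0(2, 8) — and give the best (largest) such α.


α = π^2/(π^2 + 36)

Coercivity of a(·,·) on H^1_0(2, 8) means a(u, u) ≥ α ||u||_{H^1}² for every u ∈ H^1_0.
The interval has length L = 6, and Poincaré/coercivity depend only on L. Here a(u, u) = ∫(u')² + (0)·∫u².
Here c = 0, so a(u,u) = ∫(u')² alone. The condition a(u,u) ≥ α||u||_{H^1}² reads (1−α)∫(u')² ≥ (α−c)∫u². Any admissible α is ≤ 1 (rapidly oscillating u have ∫u²/∫(u')² → 0), and α = 1 would force 0 ≥ (1−c)∫u², impossible since c < 1; so 1−α > 0. By the sharp Poincaré inequality on H^1_0 of an interval of length L, ∫(u')² ≥ (π/L)²∫u² with equality for the first sine mode sin(π(x−x₀)/L) (x₀ the left endpoint), so the inequality holds for all u iff (1−α)(π/L)² ≥ α − c, i.e. α ≤ ((π/L)² + c)/((π/L)² + 1) = (1 + c(L/π)²)/(1 + (L/π)²). (Direct route, valid since c ≤ 0: Poincaré gives c∫u² ≥ c(L/π)²∫(u')², so a(u,u) ≥ (1 + c(L/π)²)∫(u')², while ||u||_{H^1}² ≤ (1 + (L/π)²)∫(u')²; dividing yields the same α.) With (π/L)² = π^2/36 and c = 0, the largest admissible constant is α = ((π/L)² + c)/((π/L)² + 1).
Simplifying, α = π^2/(π^2 + 36).


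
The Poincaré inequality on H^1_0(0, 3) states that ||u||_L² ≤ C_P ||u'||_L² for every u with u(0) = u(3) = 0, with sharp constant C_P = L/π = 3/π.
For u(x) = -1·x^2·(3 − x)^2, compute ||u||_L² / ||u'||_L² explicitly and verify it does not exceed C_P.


||u||_L² / ||u'||_L² = sqrt(3)/2 < C_P = 3/π.

u(x) = -1·x^2·(3 − x)^2, so u'(x) = 2*x*(x*(3 - x) - (x - 3)^2).
u(x) = -1·x^2·(3 − x)^2 vanishes at x = 0 and x = 3, so u ∈ H^1_0(0, 3). Differentiate via the product rule and integrate the resulting polynomials term by term.
  ∫_0^3 u² dx = ∫_0^3 (x^8 - 12*x^7 + 54*x^6 - 108*x^5 + 81*x^4) dx. Term by term:
    ∫_0^3 x^8 dx = 2187;  ∫_0^3 -12*x^7 dx = -19683/2;  ∫_0^3 54*x^6 dx = 118098/7;
    ∫_0^3 -108*x^5 dx = -13122;  ∫_0^3 81*x^4 dx = 19683/5.
  Sum: 2187 − 19683/2 + 118098/7 − 13122 + 19683/5 = 2187/70.
  ∫_0^3 (u')² dx = ∫_0^3 (16*x^6 - 144*x^5 + 468*x^4 - 648*x^3 + 324*x^2) dx. Term by term:
    ∫_0^3 16*x^6 dx = 34992/7;  ∫_0^3 -144*x^5 dx = -17496;  ∫_0^3 468*x^4 dx = 113724/5;
    ∫_0^3 -648*x^3 dx = -13122;  ∫_0^3 324*x^2 dx = 2916.
  Sum: 34992/7 − 17496 + 113724/5 − 13122 + 2916 = 1458/35.
∫_0^3 u² dx = 2187/70, so ||u||_L² = 27*sqrt(210)/70.
∫_0^3 (u')² dx = 1458/35, so ||u'||_L² = 27*sqrt(70)/35.
Ratio ||u||_L² / ||u'||_L² = sqrt(3)/2.
Sharp Poincaré constant on H^1_0(0, 3) is C_P = L/π = 3/π, achieved by sin(π/3·x).
A polynomial bump cannot attain the sharp Poincaré constant (only the first sine eigenfunction does), so the ratio is strictly less than C_P, consistent with ||u||_L² ≤ C_P ||u'||_L².


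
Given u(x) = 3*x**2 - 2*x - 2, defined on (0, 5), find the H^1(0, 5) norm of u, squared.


||u||_{H^1}^2 = 14270/3

The H^1 norm (squared) on an interval (0, L) is
  ||u||_{H^1}^2 = ∫_0^L u(x)^2 dx + ∫_0^L u'(x)^2 dx.
Compute u'(x) = 6*x - 2.
Then u(x)^2 = 9*x**4 - 12*x**3 - 8*x**2 + 8*x + 4 and u'(x)^2 = 36*x**2 - 24*x + 4.
Integrate each monomial from 0 to 5 using ∫_0^5 c·x^n dx = c·5^(n+1)/(n+1):
  ∫_0^5 u(x)^2 dx = ∫_0^5 (9*x^4 - 12*x^3 - 8*x^2 + 8*x + 4) dx. Term by term:
    ∫_0^5 9*x^4 dx = 5625;  ∫_0^5 -12*x^3 dx = -1875;  ∫_0^5 -8*x^2 dx = -1000/3;
    ∫_0^5 8*x dx = 100;  ∫_0^5 4 dx = 20.
  Sum: 5625 − 1875 − 1000/3 + 100 + 20 = 10610/3.
  ∫_0^5 u'(x)^2 dx = ∫_0^5 (36*x^2 - 24*x + 4) dx. Term by term:
    ∫_0^5 36*x^2 dx = 1500;  ∫_0^5 -24*x dx = -300;  ∫_0^5 4 dx = 20.
  Sum: 1500 − 300 + 20 = 1220.
Adding: ||u||_{H^1}^2 = 10610/3 + 1220 = 14270/3.


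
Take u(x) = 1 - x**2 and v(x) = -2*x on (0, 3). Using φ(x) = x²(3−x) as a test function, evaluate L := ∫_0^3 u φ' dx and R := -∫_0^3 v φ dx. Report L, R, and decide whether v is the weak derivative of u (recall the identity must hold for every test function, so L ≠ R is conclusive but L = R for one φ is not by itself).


LHS = 243/10, RHS = 243/10. Yes, v = u' weakly.

u(x) = 1 - x**2, classical derivative u'(x) = -2*x.
φ(x) = x²(3−x), so φ'(x) = 3*x*(2 - x).
Note φ(0) = φ(3) = 0, so the boundary term u·φ vanishes.
LHS = ∫_0^3 u(x) φ'(x) dx = ∫_0^3 (3*x^4 - 6*x^3 - 3*x^2 + 6*x) dx. Term by term:
  ∫_0^3 3*x^4 dx = 729/5;  ∫_0^3 -6*x^3 dx = -243/2;  ∫_0^3 -3*x^2 dx = -27;
  ∫_0^3 6*x dx = 27.
Sum: 729/5 − 243/2 − 27 + 27 = 243/10.
So LHS = 243/10.
∫_0^3 v(x) φ(x) dx = ∫_0^3 (2*x^4 - 6*x^3) dx. Term by term:
  ∫_0^3 2*x^4 dx = 486/5;  ∫_0^3 -6*x^3 dx = -243/2.
Sum: 486/5 − 243/2 = -243/10.
So RHS = -∫_0^3 v(x) φ(x) dx = 243/10.
LHS = RHS, so the identity holds for this test φ.
Moreover u is smooth here and v(x) = u'(x) = -2*x pointwise, so the identity holds for every test function. Hence v is the weak derivative of u.


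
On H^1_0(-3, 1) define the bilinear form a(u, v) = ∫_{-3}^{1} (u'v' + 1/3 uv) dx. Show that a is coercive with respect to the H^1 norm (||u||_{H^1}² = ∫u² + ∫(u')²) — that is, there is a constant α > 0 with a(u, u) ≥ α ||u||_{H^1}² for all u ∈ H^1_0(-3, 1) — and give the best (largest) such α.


α = (16/3 + π^2)/(π^2 + 16)

Coercivity of a(·,·) on H^1_0(-3, 1) means a(u, u) ≥ α ||u||_{H^1}² for every u ∈ H^1_0.
The interval has length L = 4, and Poincaré/coercivity depend only on L. Here a(u, u) = ∫(u')² + (1/3)·∫u².
Here 0 < c = 1/3 < 1. The condition a(u,u) ≥ α||u||_{H^1}² reads (1−α)∫(u')² ≥ (α−c)∫u². Any admissible α is ≤ 1 (rapidly oscillating u have ∫u²/∫(u')² → 0), and α = 1 would force 0 ≥ (1−c)∫u², impossible since c < 1; so 1−α > 0. By the sharp Poincaré inequality on H^1_0 of an interval of length L, ∫(u')² ≥ (π/L)²∫u² with equality for the first sine mode sin(π(x−x₀)/L) (x₀ the left endpoint), so the inequality holds for all u iff (1−α)(π/L)² ≥ α − c, i.e. α ≤ ((π/L)² + c)/((π/L)² + 1) = (1 + c(L/π)²)/(1 + (L/π)²). With (π/L)² = π^2/16 and c = 1/3, the largest admissible constant is α = ((π/L)² + c)/((π/L)² + 1).
Simplifying, α = (16/3 + π^2)/(π^2 + 16).


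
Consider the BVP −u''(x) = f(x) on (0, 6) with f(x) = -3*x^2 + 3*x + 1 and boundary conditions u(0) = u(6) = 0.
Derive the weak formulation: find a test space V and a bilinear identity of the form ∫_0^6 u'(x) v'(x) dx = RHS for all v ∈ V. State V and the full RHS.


V = H^1_0(0, 6) (so v(0) = v(6) = 0); weak form: ∫_0^6 u'v' dx = ∫_0^6 (-3*x^2 + 3*x + 1) v dx for all v ∈ V.

Multiply both sides by a test function v and integrate from 0 to 6:
  ∫_0^6 −u''(x) v(x) dx = ∫_0^6 f(x) v(x) dx.
Integrate the LHS by parts once:
  ∫_0^6 −u'' v dx = −[u'(x) v(x)]_0^6 + ∫_0^6 u'(x) v'(x) dx.
Thus ∫_0^6 u'(x) v'(x) dx = ∫_0^6 f(x) v(x) dx + [u'(x) v(x)]_0^6.
Choose V so that boundary terms are either known or forced to vanish.
u is Dirichlet: u(0) = u(6) = 0. Let V = H^1_0(0, 6); then v(0) = v(6) = 0, and [u' v]_0^6 = 0.
Weak formulation: find u (satisfying any essential BC) such that ∫_0^6 u'(x) v'(x) dx = ∫_0^6 f v dx for all v ∈ V.
Substituting f(x) = -3*x^2 + 3*x + 1, the right-hand side is ∫_0^6 (-3*x^2 + 3*x + 1) v dx.


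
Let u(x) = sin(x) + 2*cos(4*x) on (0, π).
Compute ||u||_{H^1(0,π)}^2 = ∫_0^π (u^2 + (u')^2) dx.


||u||_{H^1(0,π)}^2 = -136/15 + 35*π

u'(x) = -8*sin(4*x) + cos(x).
Expand u² and (u')² and integrate term by term on (0, π), using: for integers n ≥ 1, ∫_0^π sin²(nx) dx = ∫_0^π cos²(nx) dx = π/2; for n ≠ n', ∫_0^π sin(nx)sin(n'x) dx = ∫_0^π cos(nx)cos(n'x) dx = 0; and by product-to-sum, ∫_0^π sin(nx)cos(n'x) dx = ½∫_0^π [sin((n+n')x) + sin((n−n')x)] dx, which is 0 when n+n' is even and 2n/(n²−n'²) when n+n' is odd (it need not vanish on (0, π)).
  u² squared terms: (2)²·∫cos(4x)² dx = 4·π/2 = 2*π;  (1)²·∫sin(x)² dx = 1·π/2 = π/2.
  u² cross terms: 2·(2)·(1)·∫cos(4x)·sin(x) dx = 4·(-2/15) = -8/15.
  So ∫_0^π u² dx = 2*π + π/2 − 8/15 = -8/15 + 5*π/2.
  (u')² squared terms: (-8)²·∫sin(4x)² dx = 64·π/2 = 32*π;  (1)²·∫cos(x)² dx = 1·π/2 = π/2.
  (u')² cross terms: 2·(-8)·(1)·∫sin(4x)·cos(x) dx = -16·(8/15) = -128/15.
  So ∫_0^π (u')² dx = 32*π + π/2 − 128/15 = -128/15 + 65*π/2.
||u||_{H^1}^2 = (-8/15 + 5*π/2) + (-128/15 + 65*π/2) = -136/15 + 35*π.


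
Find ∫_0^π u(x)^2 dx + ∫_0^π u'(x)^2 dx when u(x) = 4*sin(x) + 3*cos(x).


||u||_{H^1(0,π)}^2 = 25*π

u'(x) = -3*sin(x) + 4*cos(x).
Expand u² and (u')² and integrate term by term on (0, π), using: for integers n ≥ 1, ∫_0^π sin²(nx) dx = ∫_0^π cos²(nx) dx = π/2; for n ≠ n', ∫_0^π sin(nx)sin(n'x) dx = ∫_0^π cos(nx)cos(n'x) dx = 0; and by product-to-sum, ∫_0^π sin(nx)cos(n'x) dx = ½∫_0^π [sin((n+n')x) + sin((n−n')x)] dx, which is 0 when n+n' is even and 2n/(n²−n'²) when n+n' is odd (it need not vanish on (0, π)).
  u² squared terms: (3)²·∫cos(x)² dx = 9·π/2 = 9*π/2;  (4)²·∫sin(x)² dx = 16·π/2 = 8*π.
  u² cross terms: 2·(3)·(4)·∫cos(x)·sin(x) dx = 24·(0) = 0.
  So ∫_0^π u² dx = 9*π/2 + 8*π + 0 = 25*π/2.
  (u')² squared terms: (-3)²·∫sin(x)² dx = 9·π/2 = 9*π/2;  (4)²·∫cos(x)² dx = 16·π/2 = 8*π.
  (u')² cross terms: 2·(-3)·(4)·∫sin(x)·cos(x) dx = -24·(0) = 0.
  So ∫_0^π (u')² dx = 9*π/2 + 8*π + 0 = 25*π/2.
||u||_{H^1}^2 = (25*π/2) + (25*π/2) = 25*π.


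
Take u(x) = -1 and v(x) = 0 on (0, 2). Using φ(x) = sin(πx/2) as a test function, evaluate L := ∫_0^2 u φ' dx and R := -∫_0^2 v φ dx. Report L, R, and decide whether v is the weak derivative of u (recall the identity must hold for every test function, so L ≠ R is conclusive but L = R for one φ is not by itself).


LHS = 0, RHS = 0. Yes, v = u' weakly.

u(x) = -1, classical derivative u'(x) = 0.
φ(x) = sin(πx/2), so φ'(x) = π*cos(π*x/2)/2.
Note φ(0) = φ(2) = 0, so the boundary term u·φ vanishes.
LHS = ∫_0^2 u(x) φ'(x) dx = ∫_0^2 (-π*cos(π*x/2)/2) dx. Term by term:
  ∫_0^2 -π*cos(π*x/2)/2 dx = 0.
So LHS = 0.
∫_0^2 v(x) φ(x) dx = ∫_0^2 (0) dx. Term by term:
  ∫_0^2 0 dx = 0.
So RHS = -∫_0^2 v(x) φ(x) dx = 0.
LHS = RHS, so the identity holds for this test φ.
Moreover u is smooth here and v(x) = u'(x) = 0 pointwise, so the identity holds for every test function. Hence v is the weak derivative of u.


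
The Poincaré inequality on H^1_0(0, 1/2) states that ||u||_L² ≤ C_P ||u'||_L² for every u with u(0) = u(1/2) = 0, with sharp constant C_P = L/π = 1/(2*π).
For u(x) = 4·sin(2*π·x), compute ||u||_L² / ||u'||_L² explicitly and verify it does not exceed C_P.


||u||_L² / ||u'||_L² = 1/(2*π) = C_P.

u(x) = 4·sin(2*π·x), so u'(x) = 8*π*cos(2*π*x).
Writing u(x) = A·sin(kπx/L) with A = 4 and k = 1, use ∫_0^L sin²(kπx/L) dx = L/2 and ∫_0^L cos²(kπx/L) dx = L/2.
u² = 16·sin²(2*π·x) and (u')² = 64*π^2·cos²(2*π·x), and each of sin², cos² integrates to L/2 = 1/4 over (0, 1/2).
∫_0^1/2 u² dx = 4, so ||u||_L² = 2.
∫_0^1/2 (u')² dx = 16*π^2, so ||u'||_L² = 4*π.
Ratio ||u||_L² / ||u'||_L² = 1/(2*π).
Sharp Poincaré constant on H^1_0(0, 1/2) is C_P = L/π = 1/(2*π), achieved by sin(2*π·x).
This is the k = 1 eigenfunction (up to amplitude), so the ratio equals the sharp Poincaré constant exactly.


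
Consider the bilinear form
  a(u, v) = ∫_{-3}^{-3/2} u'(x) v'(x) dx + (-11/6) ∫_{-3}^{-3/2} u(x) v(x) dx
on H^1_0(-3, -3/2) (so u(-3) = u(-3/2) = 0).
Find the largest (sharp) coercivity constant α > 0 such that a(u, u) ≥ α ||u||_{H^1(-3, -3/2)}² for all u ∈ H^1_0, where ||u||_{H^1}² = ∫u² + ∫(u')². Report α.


α = (-33 + 8*π^2)/(2*(9 + 4*π^2))

Coercivity of a(·,·) on H^1_0(-3, -3/2) means a(u, u) ≥ α ||u||_{H^1}² for every u ∈ H^1_0.
The interval has length L = 3/2, and Poincaré/coercivity depend only on L. Here a(u, u) = ∫(u')² + (-11/6)·∫u².
Here c = -11/6 < 0 with |c| < (π/L)² = 4*π^2/9, so coercivity still holds. The condition a(u,u) ≥ α||u||_{H^1}² reads (1−α)∫(u')² ≥ (α−c)∫u². Any admissible α is ≤ 1 (rapidly oscillating u have ∫u²/∫(u')² → 0), and α = 1 would force 0 ≥ (1−c)∫u², impossible since c < 1; so 1−α > 0. By the sharp Poincaré inequality on H^1_0 of an interval of length L, ∫(u')² ≥ (π/L)²∫u² with equality for the first sine mode sin(π(x−x₀)/L) (x₀ the left endpoint), so the inequality holds for all u iff (1−α)(π/L)² ≥ α − c, i.e. α ≤ ((π/L)² + c)/((π/L)² + 1) = (1 + c(L/π)²)/(1 + (L/π)²). (Direct route, valid since c ≤ 0: Poincaré gives c∫u² ≥ c(L/π)²∫(u')², so a(u,u) ≥ (1 + c(L/π)²)∫(u')², while ||u||_{H^1}² ≤ (1 + (L/π)²)∫(u')²; dividing yields the same α.) With (π/L)² = 4*π^2/9 and c = -11/6, the largest admissible constant is α = ((π/L)² + c)/((π/L)² + 1).
Simplifying, α = (-33 + 8*π^2)/(2*(9 + 4*π^2)).


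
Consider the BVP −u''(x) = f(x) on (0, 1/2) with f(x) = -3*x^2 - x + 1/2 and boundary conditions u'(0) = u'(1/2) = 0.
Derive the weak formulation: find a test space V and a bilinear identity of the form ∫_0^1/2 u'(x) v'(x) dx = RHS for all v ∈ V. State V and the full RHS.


V = H^1(0, 1/2) (no boundary constraint on v; u is determined up to an additive constant); weak form: ∫_0^1/2 u'v' dx = ∫_0^1/2 (-3*x^2 - x + 1/2) v dx for all v ∈ V.

Multiply both sides by a test function v and integrate from 0 to 1/2:
  ∫_0^1/2 −u''(x) v(x) dx = ∫_0^1/2 f(x) v(x) dx.
Integrate the LHS by parts once:
  ∫_0^1/2 −u'' v dx = −[u'(x) v(x)]_0^1/2 + ∫_0^1/2 u'(x) v'(x) dx.
Thus ∫_0^1/2 u'(x) v'(x) dx = ∫_0^1/2 f(x) v(x) dx + [u'(x) v(x)]_0^1/2.
Choose V so that boundary terms are either known or forced to vanish.
u has homogeneous Neumann: u'(0) = u'(1/2) = 0. So [u' v]_0^1/2 = 0·v(1/2) − 0·v(0) = 0 for any v; take V = H^1(0, 1/2).
Weak formulation: find u (satisfying any essential BC) such that ∫_0^1/2 u'(x) v'(x) dx = ∫_0^1/2 f v dx for all v ∈ V (homogeneous Neumann, so boundary terms vanish).
Substituting f(x) = -3*x^2 - x + 1/2, the right-hand side is ∫_0^1/2 (-3*x^2 - x + 1/2) v dx.
Compatibility check (pure Neumann): taking v ≡ 1 ∈ V gives 0 = ∫_0^1/2 f dx + (0) − (0), i.e. ∫_0^1/2 f dx must equal u'(0) − u'(1/2) = 0. Indeed ∫_0^1/2 (-3*x^2 - x + 1/2) dx = 0, so the data are compatible. The solution is then unique only up to an additive constant (fix it e.g. by requiring ∫_0^1/2 u dx = 0).


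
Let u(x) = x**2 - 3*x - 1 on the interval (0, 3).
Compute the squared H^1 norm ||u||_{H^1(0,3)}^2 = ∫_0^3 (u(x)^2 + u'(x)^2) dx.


||u||_{H^1}^2 = 291/10

The H^1 norm (squared) on an interval (0, L) is
  ||u||_{H^1}^2 = ∫_0^L u(x)^2 dx + ∫_0^L u'(x)^2 dx.
Compute u'(x) = 2*x - 3.
Then u(x)^2 = x**4 - 6*x**3 + 7*x**2 + 6*x + 1 and u'(x)^2 = 4*x**2 - 12*x + 9.
Integrate each monomial from 0 to 3 using ∫_0^3 c·x^n dx = c·3^(n+1)/(n+1):
  ∫_0^3 u(x)^2 dx = ∫_0^3 (x^4 - 6*x^3 + 7*x^2 + 6*x + 1) dx. Term by term:
    ∫_0^3 x^4 dx = 243/5;  ∫_0^3 -6*x^3 dx = -243/2;  ∫_0^3 7*x^2 dx = 63;
    ∫_0^3 6*x dx = 27;  ∫_0^3 1 dx = 3.
  Sum: 243/5 − 243/2 + 63 + 27 + 3 = 201/10.
  ∫_0^3 u'(x)^2 dx = ∫_0^3 (4*x^2 - 12*x + 9) dx. Term by term:
    ∫_0^3 4*x^2 dx = 36;  ∫_0^3 -12*x dx = -54;  ∫_0^3 9 dx = 27.
  Sum: 36 − 54 + 27 = 9.
Adding: ||u||_{H^1}^2 = 201/10 + 9 = 291/10.


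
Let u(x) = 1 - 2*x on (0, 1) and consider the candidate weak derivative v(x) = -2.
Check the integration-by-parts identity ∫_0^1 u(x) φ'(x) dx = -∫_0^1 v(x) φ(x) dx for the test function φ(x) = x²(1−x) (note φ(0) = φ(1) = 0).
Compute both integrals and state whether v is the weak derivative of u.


LHS = 1/6, RHS = 1/6. Yes, v = u' weakly.

u(x) = 1 - 2*x, classical derivative u'(x) = -2.
φ(x) = x²(1−x), so φ'(x) = x*(2 - 3*x).
Note φ(0) = φ(1) = 0, so the boundary term u·φ vanishes.
LHS = ∫_0^1 u(x) φ'(x) dx = ∫_0^1 (6*x^3 - 7*x^2 + 2*x) dx. Term by term:
  ∫_0^1 6*x^3 dx = 3/2;  ∫_0^1 -7*x^2 dx = -7/3;  ∫_0^1 2*x dx = 1.
Sum: 3/2 − 7/3 + 1 = 1/6.
So LHS = 1/6.
∫_0^1 v(x) φ(x) dx = ∫_0^1 (2*x^3 - 2*x^2) dx. Term by term:
  ∫_0^1 2*x^3 dx = 1/2;  ∫_0^1 -2*x^2 dx = -2/3.
Sum: 1/2 − 2/3 = -1/6.
So RHS = -∫_0^1 v(x) φ(x) dx = 1/6.
LHS = RHS, so the identity holds for this test φ.
Moreover u is smooth here and v(x) = u'(x) = -2 pointwise, so the identity holds for every test function. Hence v is the weak derivative of u.


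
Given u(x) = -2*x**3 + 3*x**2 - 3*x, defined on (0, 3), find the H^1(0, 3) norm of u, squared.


||u||_{H^1}^2 = 93339/70

The H^1 norm (squared) on an interval (0, L) is
  ||u||_{H^1}^2 = ∫_0^L u(x)^2 dx + ∫_0^L u'(x)^2 dx.
Compute u'(x) = -6*x**2 + 6*x - 3.
Then u(x)^2 = 4*x**6 - 12*x**5 + 21*x**4 - 18*x**3 + 9*x**2 and u'(x)^2 = 36*x**4 - 72*x**3 + 72*x**2 - 36*x + 9.
Integrate each monomial from 0 to 3 using ∫_0^3 c·x^n dx = c·3^(n+1)/(n+1):
  ∫_0^3 u(x)^2 dx = ∫_0^3 (4*x^6 - 12*x^5 + 21*x^4 - 18*x^3 + 9*x^2) dx. Term by term:
    ∫_0^3 4*x^6 dx = 8748/7;  ∫_0^3 -12*x^5 dx = -1458;  ∫_0^3 21*x^4 dx = 5103/5;
    ∫_0^3 -18*x^3 dx = -729/2;  ∫_0^3 9*x^2 dx = 81.
  Sum: 8748/7 − 1458 + 5103/5 − 729/2 + 81 = 37017/70.
  ∫_0^3 u'(x)^2 dx = ∫_0^3 (36*x^4 - 72*x^3 + 72*x^2 - 36*x + 9) dx. Term by term:
    ∫_0^3 36*x^4 dx = 8748/5;  ∫_0^3 -72*x^3 dx = -1458;  ∫_0^3 72*x^2 dx = 648;
    ∫_0^3 -36*x dx = -162;  ∫_0^3 9 dx = 27.
  Sum: 8748/5 − 1458 + 648 − 162 + 27 = 4023/5.
Adding: ||u||_{H^1}^2 = 37017/70 + 4023/5 = 93339/70.


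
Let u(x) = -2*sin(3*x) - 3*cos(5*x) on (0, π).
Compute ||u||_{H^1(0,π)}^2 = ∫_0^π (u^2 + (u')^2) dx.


||u||_{H^1(0,π)}^2 = 137*π

u'(x) = 15*sin(5*x) - 6*cos(3*x).
Expand u² and (u')² and integrate term by term on (0, π), using: for integers n ≥ 1, ∫_0^π sin²(nx) dx = ∫_0^π cos²(nx) dx = π/2; for n ≠ n', ∫_0^π sin(nx)sin(n'x) dx = ∫_0^π cos(nx)cos(n'x) dx = 0; and by product-to-sum, ∫_0^π sin(nx)cos(n'x) dx = ½∫_0^π [sin((n+n')x) + sin((n−n')x)] dx, which is 0 when n+n' is even and 2n/(n²−n'²) when n+n' is odd (it need not vanish on (0, π)).
  u² squared terms: (-3)²·∫cos(5x)² dx = 9·π/2 = 9*π/2;  (-2)²·∫sin(3x)² dx = 4·π/2 = 2*π.
  u² cross terms: 2·(-3)·(-2)·∫cos(5x)·sin(3x) dx = 12·(0) = 0.
  So ∫_0^π u² dx = 9*π/2 + 2*π + 0 = 13*π/2.
  (u')² squared terms: (-6)²·∫cos(3x)² dx = 36·π/2 = 18*π;  (15)²·∫sin(5x)² dx = 225·π/2 = 225*π/2.
  (u')² cross terms: 2·(-6)·(15)·∫cos(3x)·sin(5x) dx = -180·(0) = 0.
  So ∫_0^π (u')² dx = 18*π + 225*π/2 + 0 = 261*π/2.
||u||_{H^1}^2 = (13*π/2) + (261*π/2) = 137*π.


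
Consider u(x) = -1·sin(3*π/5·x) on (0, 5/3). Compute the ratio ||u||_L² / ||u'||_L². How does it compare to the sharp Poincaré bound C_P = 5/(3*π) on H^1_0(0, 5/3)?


||u||_L² / ||u'||_L² = 5/(3*π) = C_P.

u(x) = -1·sin(3*π/5·x), so u'(x) = -3*π*cos(3*π*x/5)/5.
Writing u(x) = A·sin(kπx/L) with A = -1 and k = 1, use ∫_0^L sin²(kπx/L) dx = L/2 and ∫_0^L cos²(kπx/L) dx = L/2.
u² = 1·sin²(3*π/5·x) and (u')² = 9*π^2/25·cos²(3*π/5·x), and each of sin², cos² integrates to L/2 = 5/6 over (0, 5/3).
∫_0^5/3 u² dx = 5/6, so ||u||_L² = sqrt(30)/6.
∫_0^5/3 (u')² dx = 3*π^2/10, so ||u'||_L² = sqrt(30)*π/10.
Ratio ||u||_L² / ||u'||_L² = 5/(3*π).
Sharp Poincaré constant on H^1_0(0, 5/3) is C_P = L/π = 5/(3*π), achieved by sin(3*π/5·x).
This is the k = 1 eigenfunction (up to amplitude), so the ratio equals the sharp Poincaré constant exactly.


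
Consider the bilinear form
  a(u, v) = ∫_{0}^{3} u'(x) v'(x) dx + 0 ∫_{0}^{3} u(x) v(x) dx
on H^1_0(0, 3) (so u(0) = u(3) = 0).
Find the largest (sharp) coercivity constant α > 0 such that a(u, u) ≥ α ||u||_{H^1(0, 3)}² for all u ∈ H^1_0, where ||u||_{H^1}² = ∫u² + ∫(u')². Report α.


α = π^2/(9 + π^2)

Coercivity of a(·,·) on H^1_0(0, 3) means a(u, u) ≥ α ||u||_{H^1}² for every u ∈ H^1_0.
The interval has length L = 3, and Poincaré/coercivity depend only on L. Here a(u, u) = ∫(u')² + (0)·∫u².
Here c = 0, so a(u,u) = ∫(u')² alone. The condition a(u,u) ≥ α||u||_{H^1}² reads (1−α)∫(u')² ≥ (α−c)∫u². Any admissible α is ≤ 1 (rapidly oscillating u have ∫u²/∫(u')² → 0), and α = 1 would force 0 ≥ (1−c)∫u², impossible since c < 1; so 1−α > 0. By the sharp Poincaré inequality on H^1_0 of an interval of length L, ∫(u')² ≥ (π/L)²∫u² with equality for the first sine mode sin(π(x−x₀)/L) (x₀ the left endpoint), so the inequality holds for all u iff (1−α)(π/L)² ≥ α − c, i.e. α ≤ ((π/L)² + c)/((π/L)² + 1) = (1 + c(L/π)²)/(1 + (L/π)²). (Direct route, valid since c ≤ 0: Poincaré gives c∫u² ≥ c(L/π)²∫(u')², so a(u,u) ≥ (1 + c(L/π)²)∫(u')², while ||u||_{H^1}² ≤ (1 + (L/π)²)∫(u')²; dividing yields the same α.) With (π/L)² = π^2/9 and c = 0, the largest admissible constant is α = ((π/L)² + c)/((π/L)² + 1).
Simplifying, α = π^2/(9 + π^2).


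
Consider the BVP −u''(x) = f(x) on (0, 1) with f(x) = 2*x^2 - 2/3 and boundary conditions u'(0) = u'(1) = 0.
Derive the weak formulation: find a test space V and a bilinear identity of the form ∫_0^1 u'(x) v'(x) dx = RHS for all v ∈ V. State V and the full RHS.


V = H^1(0, 1) (no boundary constraint on v; u is determined up to an additive constant); weak form: ∫_0^1 u'v' dx = ∫_0^1 (2*x^2 - 2/3) v dx for all v ∈ V.

Multiply both sides by a test function v and integrate from 0 to 1:
  ∫_0^1 −u''(x) v(x) dx = ∫_0^1 f(x) v(x) dx.
Integrate the LHS by parts once:
  ∫_0^1 −u'' v dx = −[u'(x) v(x)]_0^1 + ∫_0^1 u'(x) v'(x) dx.
Thus ∫_0^1 u'(x) v'(x) dx = ∫_0^1 f(x) v(x) dx + [u'(x) v(x)]_0^1.
Choose V so that boundary terms are either known or forced to vanish.
u has homogeneous Neumann: u'(0) = u'(1) = 0. So [u' v]_0^1 = 0·v(1) − 0·v(0) = 0 for any v; take V = H^1(0, 1).
Weak formulation: find u (satisfying any essential BC) such that ∫_0^1 u'(x) v'(x) dx = ∫_0^1 f v dx for all v ∈ V (homogeneous Neumann, so boundary terms vanish).
Substituting f(x) = 2*x^2 - 2/3, the right-hand side is ∫_0^1 (2*x^2 - 2/3) v dx.
Compatibility check (pure Neumann): taking v ≡ 1 ∈ V gives 0 = ∫_0^1 f dx + (0) − (0), i.e. ∫_0^1 f dx must equal u'(0) − u'(1) = 0. Indeed ∫_0^1 (2*x^2 - 2/3) dx = 0, so the data are compatible. The solution is then unique only up to an additive constant (fix it e.g. by requiring ∫_0^1 u dx = 0).


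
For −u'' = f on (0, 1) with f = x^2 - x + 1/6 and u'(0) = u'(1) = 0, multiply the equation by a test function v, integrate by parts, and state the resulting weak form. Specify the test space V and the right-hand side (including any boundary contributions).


V = H^1(0, 1) (no boundary constraint on v; u is determined up to an additive constant); weak form: ∫_0^1 u'v' dx = ∫_0^1 (x^2 - x + 1/6) v dx for all v ∈ V.

Multiply both sides by a test function v and integrate from 0 to 1:
  ∫_0^1 −u''(x) v(x) dx = ∫_0^1 f(x) v(x) dx.
Integrate the LHS by parts once:
  ∫_0^1 −u'' v dx = −[u'(x) v(x)]_0^1 + ∫_0^1 u'(x) v'(x) dx.
Thus ∫_0^1 u'(x) v'(x) dx = ∫_0^1 f(x) v(x) dx + [u'(x) v(x)]_0^1.
Choose V so that boundary terms are either known or forced to vanish.
u has homogeneous Neumann: u'(0) = u'(1) = 0. So [u' v]_0^1 = 0·v(1) − 0·v(0) = 0 for any v; take V = H^1(0, 1).
Weak formulation: find u (satisfying any essential BC) such that ∫_0^1 u'(x) v'(x) dx = ∫_0^1 f v dx for all v ∈ V (homogeneous Neumann, so boundary terms vanish).
Substituting f(x) = x^2 - x + 1/6, the right-hand side is ∫_0^1 (x^2 - x + 1/6) v dx.
Compatibility check (pure Neumann): taking v ≡ 1 ∈ V gives 0 = ∫_0^1 f dx + (0) − (0), i.e. ∫_0^1 f dx must equal u'(0) − u'(1) = 0. Indeed ∫_0^1 (x^2 - x + 1/6) dx = 0, so the data are compatible. The solution is then unique only up to an additive constant (fix it e.g. by requiring ∫_0^1 u dx = 0).


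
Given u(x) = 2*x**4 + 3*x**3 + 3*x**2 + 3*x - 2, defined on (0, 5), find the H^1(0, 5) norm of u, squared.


||u||_{H^1}^2 = 189477620/63

The H^1 norm (squared) on an interval (0, L) is
  ||u||_{H^1}^2 = ∫_0^L u(x)^2 dx + ∫_0^L u'(x)^2 dx.
Compute u'(x) = 8*x**3 + 9*x**2 + 6*x + 3.
Then u(x)^2 = 4*x**8 + 12*x**7 + 21*x**6 + 30*x**5 + 19*x**4 + 6*x**3 - 3*x**2 - 12*x + 4 and u'(x)^2 = 64*x**6 + 144*x**5 + 177*x**4 + 156*x**3 + 90*x**2 + 36*x + 9.
Integrate each monomial from 0 to 5 using ∫_0^5 c·x^n dx = c·5^(n+1)/(n+1):
  ∫_0^5 u(x)^2 dx = ∫_0^5 (4*x^8 + 12*x^7 + 21*x^6 + 30*x^5 + 19*x^4 + 6*x^3 - 3*x^2 - 12*x + 4) dx. Term by term:
    ∫_0^5 4*x^8 dx = 7812500/9;  ∫_0^5 12*x^7 dx = 1171875/2;  ∫_0^5 21*x^6 dx = 234375;
    ∫_0^5 30*x^5 dx = 78125;  ∫_0^5 19*x^4 dx = 11875;  ∫_0^5 6*x^3 dx = 1875/2;
    ∫_0^5 -3*x^2 dx = -125;  ∫_0^5 -12*x dx = -150;  ∫_0^5 4 dx = 20.
  Sum: 7812500/9 + 1171875/2 + 234375 + 78125 + 11875 + 1875/2 − 125 − 150 + 20 = 16011455/9.
  ∫_0^5 u'(x)^2 dx = ∫_0^5 (64*x^6 + 144*x^5 + 177*x^4 + 156*x^3 + 90*x^2 + 36*x + 9) dx. Term by term:
    ∫_0^5 64*x^6 dx = 5000000/7;  ∫_0^5 144*x^5 dx = 375000;  ∫_0^5 177*x^4 dx = 110625;
    ∫_0^5 156*x^3 dx = 24375;  ∫_0^5 90*x^2 dx = 3750;  ∫_0^5 36*x dx = 450;
    ∫_0^5 9 dx = 45.
  Sum: 5000000/7 + 375000 + 110625 + 24375 + 3750 + 450 + 45 = 8599715/7.
Adding: ||u||_{H^1}^2 = 16011455/9 + 8599715/7 = 189477620/63.
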